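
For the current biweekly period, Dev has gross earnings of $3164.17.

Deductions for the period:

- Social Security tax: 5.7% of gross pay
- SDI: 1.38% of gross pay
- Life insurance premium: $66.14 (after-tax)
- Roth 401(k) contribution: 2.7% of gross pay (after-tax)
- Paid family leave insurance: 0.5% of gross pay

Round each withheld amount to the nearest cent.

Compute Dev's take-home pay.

SDI: $3164.17 × 0.0138 = $43.67
Social Security tax: $3164.17 × 0.057 = $180.36
Paid family leave insurance: $3164.17 × 0.005 = $15.82
Life insurance premium: $66.14
Roth 401(k) contribution: $3164.17 × 0.027 = $85.43
Total deductions = $43.67 + $180.36 + $15.82 + $66.14 + $85.43 = $391.42
Net pay = $3164.17 − $391.42 = $2772.75

$2772.75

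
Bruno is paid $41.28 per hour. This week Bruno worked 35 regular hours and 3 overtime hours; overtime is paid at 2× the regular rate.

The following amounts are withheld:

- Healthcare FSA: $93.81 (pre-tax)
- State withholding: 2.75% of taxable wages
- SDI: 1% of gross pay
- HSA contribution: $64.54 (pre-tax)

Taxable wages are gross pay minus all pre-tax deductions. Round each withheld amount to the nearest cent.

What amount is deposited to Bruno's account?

$1,475.02

Regular pay: 35 × $41.28 = $1,444.80
Overtime pay: 3 × $41.28 × 2 = $247.68
Gross pay = $1,444.80 + $247.68 = $1,692.48
HSA contribution: $64.54
Healthcare FSA: $93.81
Pre-tax total = $64.54 + $93.81 = $158.35
Taxable wages = $1,692.48 − $158.35 = $1,534.13
State withholding: $1,534.13 × 0.0275 = $42.19
SDI: $1,692.48 × 0.01 = $16.92
Total deductions = $64.54 + $93.81 + $42.19 + $16.92 = $217.46
Net pay = $1,692.48 − $217.46 = $1,475.02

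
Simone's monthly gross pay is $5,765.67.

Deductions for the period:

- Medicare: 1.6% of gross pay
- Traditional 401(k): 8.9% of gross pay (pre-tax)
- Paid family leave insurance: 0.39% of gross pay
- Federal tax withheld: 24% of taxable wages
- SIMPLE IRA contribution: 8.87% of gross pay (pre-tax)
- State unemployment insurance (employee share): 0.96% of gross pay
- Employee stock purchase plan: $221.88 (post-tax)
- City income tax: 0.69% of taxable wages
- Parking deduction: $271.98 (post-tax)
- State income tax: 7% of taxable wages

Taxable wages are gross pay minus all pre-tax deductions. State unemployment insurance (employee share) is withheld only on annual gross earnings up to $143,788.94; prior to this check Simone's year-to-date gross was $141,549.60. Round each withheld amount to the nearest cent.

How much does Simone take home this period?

Traditional 401(k): $5,765.67 × 0.089 = $513.14
SIMPLE IRA contribution: $5,765.67 × 0.0887 = $511.41
Pre-tax total = $513.14 + $511.41 = $1,024.55
Taxable wages = $5,765.67 − $1,024.55 = $4,741.12
Federal tax withheld: $4,741.12 × 0.24 = $1,137.87
City income tax: $4,741.12 × 0.0069 = $32.71
State income tax: $4,741.12 × 0.07 = $331.88
State unemployment insurance (employee share): only $143,788.94 − $141,549.60 = $2,239.34 of this check is subject → $2,239.34 × 0.0096 = $21.50
Medicare: $5,765.67 × 0.016 = $92.25
Paid family leave insurance: $5,765.67 × 0.0039 = $22.49
Employee stock purchase plan: $221.88
Parking deduction: $271.98
Total deductions = $513.14 + $511.41 + $1,137.87 + $32.71 + $331.88 + $21.50 + $92.25 + $22.49 + $221.88 + $271.98 = $3,157.11
Net pay = $5,765.67 − $3,157.11 = $2,608.56

$2,608.56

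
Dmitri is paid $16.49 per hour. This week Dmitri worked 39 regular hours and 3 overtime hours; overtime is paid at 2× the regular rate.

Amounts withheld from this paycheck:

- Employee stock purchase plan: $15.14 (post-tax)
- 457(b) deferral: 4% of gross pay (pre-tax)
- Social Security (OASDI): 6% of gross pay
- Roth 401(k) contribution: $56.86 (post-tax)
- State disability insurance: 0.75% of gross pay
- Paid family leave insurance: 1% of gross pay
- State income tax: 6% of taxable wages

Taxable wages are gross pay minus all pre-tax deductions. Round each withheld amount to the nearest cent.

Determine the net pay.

Regular pay: 39 × $16.49 = $643.11
Overtime pay: 3 × $16.49 × 2 = $98.94
Gross pay = $643.11 + $98.94 = $742.05
457(b) deferral: $742.05 × 0.04 = $29.68
Taxable wages = $742.05 − $29.68 = $712.37
State income tax: $712.37 × 0.06 = $42.74
Social Security (OASDI): $742.05 × 0.06 = $44.52
State disability insurance: $742.05 × 0.0075 = $5.57
Paid family leave insurance: $742.05 × 0.01 = $7.42
Employee stock purchase plan: $15.14
Roth 401(k) contribution: $56.86
Total deductions = $29.68 + $42.74 + $44.52 + $5.57 + $7.42 + $15.14 + $56.86 = $201.93
Net pay = $742.05 − $201.93 = $540.12

$540.12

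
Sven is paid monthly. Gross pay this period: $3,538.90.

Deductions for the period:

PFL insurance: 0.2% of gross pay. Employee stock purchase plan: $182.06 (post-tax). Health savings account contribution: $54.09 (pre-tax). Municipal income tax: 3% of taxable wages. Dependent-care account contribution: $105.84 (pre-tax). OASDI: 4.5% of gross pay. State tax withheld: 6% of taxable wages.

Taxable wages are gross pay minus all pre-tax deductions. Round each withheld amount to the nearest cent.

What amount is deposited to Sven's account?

Health savings account contribution: $54.09
Dependent-care account contribution: $105.84
Pre-tax total = $54.09 + $105.84 = $159.93
Taxable wages = $3,538.90 − $159.93 = $3,378.97
Municipal income tax: $3,378.97 × 0.03 = $101.37
State tax withheld: $3,378.97 × 0.06 = $202.74
PFL insurance: $3,538.90 × 0.002 = $7.08
OASDI: $3,538.90 × 0.045 = $159.25
Employee stock purchase plan: $182.06
Total deductions = $54.09 + $105.84 + $101.37 + $202.74 + $7.08 + $159.25 + $182.06 = $812.43
Net pay = $3,538.90 − $812.43 = $2,726.47

$2,726.47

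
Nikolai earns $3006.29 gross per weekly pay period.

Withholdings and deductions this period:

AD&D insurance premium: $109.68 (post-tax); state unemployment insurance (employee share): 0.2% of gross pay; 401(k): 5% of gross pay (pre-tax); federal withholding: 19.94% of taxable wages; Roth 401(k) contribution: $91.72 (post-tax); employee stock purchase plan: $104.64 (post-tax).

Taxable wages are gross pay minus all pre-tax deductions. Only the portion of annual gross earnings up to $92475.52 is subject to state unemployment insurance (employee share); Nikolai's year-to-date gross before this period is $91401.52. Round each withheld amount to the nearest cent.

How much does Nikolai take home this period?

$1978.31

401(k): $3006.29 × 0.05 = $150.31
Taxable wages = $3006.29 − $150.31 = $2855.98
Federal withholding: $2855.98 × 0.1994 = $569.48
State unemployment insurance (employee share): only $92475.52 − $91401.52 = $1074.00 of this check is subject → $1074.00 × 0.002 = $2.15
Employee stock purchase plan: $104.64
AD&D insurance premium: $109.68
Roth 401(k) contribution: $91.72
Total deductions = $150.31 + $569.48 + $2.15 + $104.64 + $109.68 + $91.72 = $1027.98
Net pay = $3006.29 − $1027.98 = $1978.31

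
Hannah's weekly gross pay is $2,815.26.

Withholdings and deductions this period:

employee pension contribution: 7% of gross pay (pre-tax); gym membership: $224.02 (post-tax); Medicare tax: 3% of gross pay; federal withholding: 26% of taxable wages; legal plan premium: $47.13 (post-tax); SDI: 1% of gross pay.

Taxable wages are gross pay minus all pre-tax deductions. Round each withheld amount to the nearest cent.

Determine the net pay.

$1,553.70

Employee pension contribution: $2,815.26 × 0.07 = $197.07
Taxable wages = $2,815.26 − $197.07 = $2,618.19
Federal withholding: $2,618.19 × 0.26 = $680.73
Medicare tax: $2,815.26 × 0.03 = $84.46
SDI: $2,815.26 × 0.01 = $28.15
Legal plan premium: $47.13
Gym membership: $224.02
Total deductions = $197.07 + $680.73 + $84.46 + $28.15 + $47.13 + $224.02 = $1,261.56
Net pay = $2,815.26 − $1,261.56 = $1,553.70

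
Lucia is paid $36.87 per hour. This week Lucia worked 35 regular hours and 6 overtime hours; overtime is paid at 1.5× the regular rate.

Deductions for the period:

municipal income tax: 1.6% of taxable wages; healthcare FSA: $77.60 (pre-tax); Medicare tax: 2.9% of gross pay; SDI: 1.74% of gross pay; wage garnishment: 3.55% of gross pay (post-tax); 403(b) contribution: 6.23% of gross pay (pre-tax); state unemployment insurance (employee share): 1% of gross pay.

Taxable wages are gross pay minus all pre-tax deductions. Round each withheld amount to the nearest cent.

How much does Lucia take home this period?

$1,271.42

Regular pay: 35 × $36.87 = $1,290.45
Overtime pay: 6 × $36.87 × 1.5 = $331.83
Gross pay = $1,290.45 + $331.83 = $1,622.28
Healthcare FSA: $77.60
403(b) contribution: $1,622.28 × 0.0623 = $101.07
Pre-tax total = $77.60 + $101.07 = $178.67
Taxable wages = $1,622.28 − $178.67 = $1,443.61
Municipal income tax: $1,443.61 × 0.016 = $23.10
State unemployment insurance (employee share): $1,622.28 × 0.01 = $16.22
SDI: $1,622.28 × 0.0174 = $28.23
Medicare tax: $1,622.28 × 0.029 = $47.05
Wage garnishment: $1,622.28 × 0.0355 = $57.59
Total deductions = $77.60 + $101.07 + $23.10 + $16.22 + $28.23 + $47.05 + $57.59 = $350.86
Net pay = $1,622.28 − $350.86 = $1,271.42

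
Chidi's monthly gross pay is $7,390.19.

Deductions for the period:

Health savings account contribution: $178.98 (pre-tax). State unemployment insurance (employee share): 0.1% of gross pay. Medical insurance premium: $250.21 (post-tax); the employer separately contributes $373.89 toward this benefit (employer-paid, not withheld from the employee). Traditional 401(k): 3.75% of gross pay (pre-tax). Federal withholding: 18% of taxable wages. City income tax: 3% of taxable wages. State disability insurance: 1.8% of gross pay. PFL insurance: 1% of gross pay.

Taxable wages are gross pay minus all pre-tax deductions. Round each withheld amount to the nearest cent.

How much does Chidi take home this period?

$5,013.41

Health savings account contribution: $178.98
Traditional 401(k): $7,390.19 × 0.0375 = $277.13
Pre-tax total = $178.98 + $277.13 = $456.11
Taxable wages = $7,390.19 − $456.11 = $6,934.08
Federal withholding: $6,934.08 × 0.18 = $1,248.13
City income tax: $6,934.08 × 0.03 = $208.02
State disability insurance: $7,390.19 × 0.018 = $133.02
State unemployment insurance (employee share): $7,390.19 × 0.001 = $7.39
PFL insurance: $7,390.19 × 0.01 = $73.90
Medical insurance premium: $250.21
(Employer's $373.89 toward medical insurance premium is not withheld from the employee.)
Total deductions = $178.98 + $277.13 + $1,248.13 + $208.02 + $133.02 + $7.39 + $73.90 + $250.21 = $2,376.78
Net pay = $7,390.19 − $2,376.78 = $5,013.41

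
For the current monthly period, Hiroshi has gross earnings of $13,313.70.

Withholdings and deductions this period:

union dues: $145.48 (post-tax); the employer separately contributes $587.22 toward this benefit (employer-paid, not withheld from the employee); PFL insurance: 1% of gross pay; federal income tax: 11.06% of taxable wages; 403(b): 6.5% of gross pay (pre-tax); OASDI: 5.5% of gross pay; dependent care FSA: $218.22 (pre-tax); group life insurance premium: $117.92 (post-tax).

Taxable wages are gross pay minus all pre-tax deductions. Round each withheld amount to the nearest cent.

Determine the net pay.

$9,748.65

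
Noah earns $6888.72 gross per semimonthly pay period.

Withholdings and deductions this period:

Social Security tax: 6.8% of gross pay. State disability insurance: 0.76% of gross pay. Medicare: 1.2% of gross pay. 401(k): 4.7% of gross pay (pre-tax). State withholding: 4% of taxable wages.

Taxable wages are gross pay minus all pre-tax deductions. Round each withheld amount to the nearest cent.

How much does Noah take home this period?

401(k): $6888.72 × 0.047 = $323.77
Taxable wages = $6888.72 − $323.77 = $6564.95
State withholding: $6564.95 × 0.04 = $262.60
Social Security tax: $6888.72 × 0.068 = $468.43
Medicare: $6888.72 × 0.012 = $82.66
State disability insurance: $6888.72 × 0.0076 = $52.35
Total deductions = $323.77 + $262.60 + $468.43 + $82.66 + $52.35 = $1189.81
Net pay = $6888.72 − $1189.81 = $5698.91

$5698.91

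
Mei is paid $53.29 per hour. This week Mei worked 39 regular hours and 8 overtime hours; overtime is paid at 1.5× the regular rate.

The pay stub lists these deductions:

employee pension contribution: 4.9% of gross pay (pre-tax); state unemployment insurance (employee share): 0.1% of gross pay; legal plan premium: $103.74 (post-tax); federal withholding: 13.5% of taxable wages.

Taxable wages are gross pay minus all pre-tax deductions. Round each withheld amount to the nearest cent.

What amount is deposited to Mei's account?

Regular pay: 39 × $53.29 = $2,078.31
Overtime pay: 8 × $53.29 × 1.5 = $639.48
Gross pay = $2,078.31 + $639.48 = $2,717.79
Employee pension contribution: $2,717.79 × 0.049 = $133.17
Taxable wages = $2,717.79 − $133.17 = $2,584.62
Federal withholding: $2,584.62 × 0.135 = $348.92
State unemployment insurance (employee share): $2,717.79 × 0.001 = $2.72
Legal plan premium: $103.74
Total deductions = $133.17 + $348.92 + $2.72 + $103.74 = $588.55
Net pay = $2,717.79 − $588.55 = $2,129.24

$2,129.24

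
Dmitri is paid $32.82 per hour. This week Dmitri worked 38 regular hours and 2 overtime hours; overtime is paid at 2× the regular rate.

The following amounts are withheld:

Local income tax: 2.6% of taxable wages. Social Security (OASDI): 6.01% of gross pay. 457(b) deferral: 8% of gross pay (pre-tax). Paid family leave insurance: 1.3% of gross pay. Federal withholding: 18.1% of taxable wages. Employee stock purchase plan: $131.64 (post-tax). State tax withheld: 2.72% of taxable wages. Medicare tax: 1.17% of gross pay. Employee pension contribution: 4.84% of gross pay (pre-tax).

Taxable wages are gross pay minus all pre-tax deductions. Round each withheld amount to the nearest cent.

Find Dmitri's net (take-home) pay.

Regular pay: 38 × $32.82 = $1,247.16
Overtime pay: 2 × $32.82 × 2 = $131.28
Gross pay = $1,247.16 + $131.28 = $1,378.44
457(b) deferral: $1,378.44 × 0.08 = $110.28
Employee pension contribution: $1,378.44 × 0.0484 = $66.72
Pre-tax total = $110.28 + $66.72 = $177.00
Taxable wages = $1,378.44 − $177.00 = $1,201.44
State tax withheld: $1,201.44 × 0.0272 = $32.68
Federal withholding: $1,201.44 × 0.181 = $217.46
Local income tax: $1,201.44 × 0.026 = $31.24
Paid family leave insurance: $1,378.44 × 0.013 = $17.92
Medicare tax: $1,378.44 × 0.0117 = $16.13
Social Security (OASDI): $1,378.44 × 0.0601 = $82.84
Employee stock purchase plan: $131.64
Total deductions = $110.28 + $66.72 + $32.68 + $217.46 + $31.24 + $17.92 + $16.13 + $82.84 + $131.64 = $706.91
Net pay = $1,378.44 − $706.91 = $671.53

$671.53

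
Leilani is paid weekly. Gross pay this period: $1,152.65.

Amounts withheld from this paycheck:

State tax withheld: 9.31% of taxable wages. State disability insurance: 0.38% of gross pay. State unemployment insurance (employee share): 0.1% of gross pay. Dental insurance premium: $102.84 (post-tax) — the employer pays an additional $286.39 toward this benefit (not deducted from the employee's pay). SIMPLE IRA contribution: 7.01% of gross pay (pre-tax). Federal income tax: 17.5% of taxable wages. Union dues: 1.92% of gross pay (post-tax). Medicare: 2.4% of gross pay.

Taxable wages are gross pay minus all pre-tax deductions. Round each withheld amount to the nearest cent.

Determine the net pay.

$626.33

SIMPLE IRA contribution: $1,152.65 × 0.0701 = $80.80
Taxable wages = $1,152.65 − $80.80 = $1,071.85
Federal income tax: $1,071.85 × 0.175 = $187.57
State tax withheld: $1,071.85 × 0.0931 = $99.79
State unemployment insurance (employee share): $1,152.65 × 0.001 = $1.15
State disability insurance: $1,152.65 × 0.0038 = $4.38
Medicare: $1,152.65 × 0.024 = $27.66
Dental insurance premium: $102.84
Union dues: $1,152.65 × 0.0192 = $22.13
(Employer's $286.39 toward dental insurance premium is not withheld from the employee.)
Total deductions = $80.80 + $187.57 + $99.79 + $1.15 + $4.38 + $27.66 + $102.84 + $22.13 = $526.32
Net pay = $1,152.65 − $526.32 = $626.33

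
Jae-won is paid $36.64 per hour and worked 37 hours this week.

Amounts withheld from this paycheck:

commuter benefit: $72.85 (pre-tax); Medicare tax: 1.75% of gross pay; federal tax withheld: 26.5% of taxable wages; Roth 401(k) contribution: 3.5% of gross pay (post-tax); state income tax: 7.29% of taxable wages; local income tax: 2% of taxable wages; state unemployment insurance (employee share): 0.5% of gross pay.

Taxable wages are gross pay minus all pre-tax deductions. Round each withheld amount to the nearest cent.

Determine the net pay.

$745.75

Gross pay: 37 × $36.64 = $1355.68
Commuter benefit: $72.85
Taxable wages = $1355.68 − $72.85 = $1282.83
State income tax: $1282.83 × 0.0729 = $93.52
Federal tax withheld: $1282.83 × 0.265 = $339.95
Local income tax: $1282.83 × 0.02 = $25.66
State unemployment insurance (employee share): $1355.68 × 0.005 = $6.78
Medicare tax: $1355.68 × 0.0175 = $23.72
Roth 401(k) contribution: $1355.68 × 0.035 = $47.45
Total deductions = $72.85 + $93.52 + $339.95 + $25.66 + $6.78 + $23.72 + $47.45 = $609.93
Net pay = $1355.68 − $609.93 = $745.75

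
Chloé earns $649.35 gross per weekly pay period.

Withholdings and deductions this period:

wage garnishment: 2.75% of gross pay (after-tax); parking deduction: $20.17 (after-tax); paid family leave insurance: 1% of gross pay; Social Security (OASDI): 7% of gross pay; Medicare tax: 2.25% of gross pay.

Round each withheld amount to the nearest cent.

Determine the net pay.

Medicare tax: $649.35 × 0.0225 = $14.61
Social Security (OASDI): $649.35 × 0.07 = $45.45
Paid family leave insurance: $649.35 × 0.01 = $6.49
Wage garnishment: $649.35 × 0.0275 = $17.86
Parking deduction: $20.17
Total deductions = $14.61 + $45.45 + $6.49 + $17.86 + $20.17 = $104.58
Net pay = $649.35 − $104.58 = $544.77

$544.77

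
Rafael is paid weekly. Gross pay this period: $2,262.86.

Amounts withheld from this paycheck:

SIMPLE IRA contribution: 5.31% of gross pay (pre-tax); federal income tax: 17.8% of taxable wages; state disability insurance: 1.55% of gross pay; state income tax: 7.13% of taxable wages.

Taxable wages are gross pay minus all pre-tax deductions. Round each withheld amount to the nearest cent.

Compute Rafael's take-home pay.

$1,573.46

SIMPLE IRA contribution: $2,262.86 × 0.0531 = $120.16
Taxable wages = $2,262.86 − $120.16 = $2,142.70
Federal income tax: $2,142.70 × 0.178 = $381.40
State income tax: $2,142.70 × 0.0713 = $152.77
State disability insurance: $2,262.86 × 0.0155 = $35.07
Total deductions = $120.16 + $381.40 + $152.77 + $35.07 = $689.40
Net pay = $2,262.86 − $689.40 = $1,573.46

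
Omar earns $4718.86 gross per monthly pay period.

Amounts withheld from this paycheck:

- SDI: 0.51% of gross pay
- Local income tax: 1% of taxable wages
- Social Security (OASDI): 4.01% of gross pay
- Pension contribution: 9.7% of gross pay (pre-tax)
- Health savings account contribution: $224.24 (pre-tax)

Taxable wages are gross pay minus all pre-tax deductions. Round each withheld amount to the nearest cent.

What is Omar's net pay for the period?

Pension contribution: $4718.86 × 0.097 = $457.73
Health savings account contribution: $224.24
Pre-tax total = $457.73 + $224.24 = $681.97
Taxable wages = $4718.86 − $681.97 = $4036.89
Local income tax: $4036.89 × 0.01 = $40.37
SDI: $4718.86 × 0.0051 = $24.07
Social Security (OASDI): $4718.86 × 0.0401 = $189.23
Total deductions = $457.73 + $224.24 + $40.37 + $24.07 + $189.23 = $935.64
Net pay = $4718.86 − $935.64 = $3783.22

$3783.22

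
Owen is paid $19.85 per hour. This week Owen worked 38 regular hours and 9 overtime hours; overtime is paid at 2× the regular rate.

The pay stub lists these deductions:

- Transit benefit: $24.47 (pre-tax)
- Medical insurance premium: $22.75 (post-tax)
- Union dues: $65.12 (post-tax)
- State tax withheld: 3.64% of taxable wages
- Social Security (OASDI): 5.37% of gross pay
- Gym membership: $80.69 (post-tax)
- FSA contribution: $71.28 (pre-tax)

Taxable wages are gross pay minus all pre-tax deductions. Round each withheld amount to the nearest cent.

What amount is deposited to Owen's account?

Regular pay: 38 × $19.85 = $754.30
Overtime pay: 9 × $19.85 × 2 = $357.30
Gross pay = $754.30 + $357.30 = $1,111.60
FSA contribution: $71.28
Transit benefit: $24.47
Pre-tax total = $71.28 + $24.47 = $95.75
Taxable wages = $1,111.60 − $95.75 = $1,015.85
State tax withheld: $1,015.85 × 0.0364 = $36.98
Social Security (OASDI): $1,111.60 × 0.0537 = $59.69
Medical insurance premium: $22.75
Union dues: $65.12
Gym membership: $80.69
Total deductions = $71.28 + $24.47 + $36.98 + $59.69 + $22.75 + $65.12 + $80.69 = $360.98
Net pay = $1,111.60 − $360.98 = $750.62

$750.62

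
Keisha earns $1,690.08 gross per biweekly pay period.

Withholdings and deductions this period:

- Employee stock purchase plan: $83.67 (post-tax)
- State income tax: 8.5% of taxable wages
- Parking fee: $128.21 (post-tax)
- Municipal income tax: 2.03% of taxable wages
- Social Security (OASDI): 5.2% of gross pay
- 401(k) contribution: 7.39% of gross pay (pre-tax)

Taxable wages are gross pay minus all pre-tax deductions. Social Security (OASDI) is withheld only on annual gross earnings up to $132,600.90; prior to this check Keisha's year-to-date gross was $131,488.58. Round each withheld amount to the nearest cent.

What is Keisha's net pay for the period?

$1,130.65

401(k) contribution: $1,690.08 × 0.0739 = $124.90
Taxable wages = $1,690.08 − $124.90 = $1,565.18
State income tax: $1,565.18 × 0.085 = $133.04
Municipal income tax: $1,565.18 × 0.0203 = $31.77
Social Security (OASDI): only $132,600.90 − $131,488.58 = $1,112.32 of this check is subject → $1,112.32 × 0.052 = $57.84
Parking fee: $128.21
Employee stock purchase plan: $83.67
Total deductions = $124.90 + $133.04 + $31.77 + $57.84 + $128.21 + $83.67 = $559.43
Net pay = $1,690.08 − $559.43 = $1,130.65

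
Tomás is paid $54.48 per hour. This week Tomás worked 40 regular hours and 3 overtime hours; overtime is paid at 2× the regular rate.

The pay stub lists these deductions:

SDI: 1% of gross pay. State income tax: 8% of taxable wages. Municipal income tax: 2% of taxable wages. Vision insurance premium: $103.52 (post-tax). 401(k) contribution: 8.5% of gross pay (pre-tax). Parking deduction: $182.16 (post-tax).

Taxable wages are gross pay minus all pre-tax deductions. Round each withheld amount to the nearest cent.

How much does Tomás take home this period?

Regular pay: 40 × $54.48 = $2,179.20
Overtime pay: 3 × $54.48 × 2 = $326.88
Gross pay = $2,179.20 + $326.88 = $2,506.08
401(k) contribution: $2,506.08 × 0.085 = $213.02
Taxable wages = $2,506.08 − $213.02 = $2,293.06
State income tax: $2,293.06 × 0.08 = $183.44
Municipal income tax: $2,293.06 × 0.02 = $45.86
SDI: $2,506.08 × 0.01 = $25.06
Vision insurance premium: $103.52
Parking deduction: $182.16
Total deductions = $213.02 + $183.44 + $45.86 + $25.06 + $103.52 + $182.16 = $753.06
Net pay = $2,506.08 − $753.06 = $1,753.02

$1,753.02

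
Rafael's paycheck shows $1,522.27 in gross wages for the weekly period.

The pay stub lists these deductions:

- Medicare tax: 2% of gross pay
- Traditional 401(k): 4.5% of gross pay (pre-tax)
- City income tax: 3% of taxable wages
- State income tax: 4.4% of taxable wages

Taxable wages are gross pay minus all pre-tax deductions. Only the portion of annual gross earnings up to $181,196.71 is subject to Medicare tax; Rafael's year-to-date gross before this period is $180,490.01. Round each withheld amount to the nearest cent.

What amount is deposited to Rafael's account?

Traditional 401(k): $1,522.27 × 0.045 = $68.50
Taxable wages = $1,522.27 − $68.50 = $1,453.77
City income tax: $1,453.77 × 0.03 = $43.61
State income tax: $1,453.77 × 0.044 = $63.97
Medicare tax: only $181,196.71 − $180,490.01 = $706.70 of this check is subject → $706.70 × 0.02 = $14.13
Total deductions = $68.50 + $43.61 + $63.97 + $14.13 = $190.21
Net pay = $1,522.27 − $190.21 = $1,332.06

$1,332.06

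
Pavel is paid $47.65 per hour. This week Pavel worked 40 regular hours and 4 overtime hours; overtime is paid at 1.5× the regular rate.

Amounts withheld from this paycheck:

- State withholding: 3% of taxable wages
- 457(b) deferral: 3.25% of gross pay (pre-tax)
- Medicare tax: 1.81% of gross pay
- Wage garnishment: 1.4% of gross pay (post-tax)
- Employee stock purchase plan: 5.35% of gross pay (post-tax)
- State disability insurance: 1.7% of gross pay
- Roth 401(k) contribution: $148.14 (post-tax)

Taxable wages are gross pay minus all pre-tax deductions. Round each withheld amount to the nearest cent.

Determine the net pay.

Regular pay: 40 × $47.65 = $1,906.00
Overtime pay: 4 × $47.65 × 1.5 = $285.90
Gross pay = $1,906.00 + $285.90 = $2,191.90
457(b) deferral: $2,191.90 × 0.0325 = $71.24
Taxable wages = $2,191.90 − $71.24 = $2,120.66
State withholding: $2,120.66 × 0.03 = $63.62
Medicare tax: $2,191.90 × 0.0181 = $39.67
State disability insurance: $2,191.90 × 0.017 = $37.26
Wage garnishment: $2,191.90 × 0.014 = $30.69
Roth 401(k) contribution: $148.14
Employee stock purchase plan: $2,191.90 × 0.0535 = $117.27
Total deductions = $71.24 + $63.62 + $39.67 + $37.26 + $30.69 + $148.14 + $117.27 = $507.89
Net pay = $2,191.90 − $507.89 = $1,684.01

$1,684.01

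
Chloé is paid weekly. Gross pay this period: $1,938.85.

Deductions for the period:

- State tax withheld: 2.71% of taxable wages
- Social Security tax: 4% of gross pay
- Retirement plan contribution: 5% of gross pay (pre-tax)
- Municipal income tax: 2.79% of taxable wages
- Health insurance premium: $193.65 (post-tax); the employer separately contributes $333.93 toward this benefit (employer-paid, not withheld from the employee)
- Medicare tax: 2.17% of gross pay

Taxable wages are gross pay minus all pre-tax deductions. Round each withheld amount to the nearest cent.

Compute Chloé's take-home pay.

$1,427.33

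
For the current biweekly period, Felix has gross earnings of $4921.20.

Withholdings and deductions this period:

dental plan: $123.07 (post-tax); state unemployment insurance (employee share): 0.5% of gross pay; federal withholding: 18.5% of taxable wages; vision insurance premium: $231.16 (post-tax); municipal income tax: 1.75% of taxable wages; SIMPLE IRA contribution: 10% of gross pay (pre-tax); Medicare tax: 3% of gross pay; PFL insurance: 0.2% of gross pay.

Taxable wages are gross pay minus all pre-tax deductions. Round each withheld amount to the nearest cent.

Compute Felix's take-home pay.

SIMPLE IRA contribution: $4921.20 × 0.1 = $492.12
Taxable wages = $4921.20 − $492.12 = $4429.08
Federal withholding: $4429.08 × 0.185 = $819.38
Municipal income tax: $4429.08 × 0.0175 = $77.51
PFL insurance: $4921.20 × 0.002 = $9.84
Medicare tax: $4921.20 × 0.03 = $147.64
State unemployment insurance (employee share): $4921.20 × 0.005 = $24.61
Vision insurance premium: $231.16
Dental plan: $123.07
Total deductions = $492.12 + $819.38 + $77.51 + $9.84 + $147.64 + $24.61 + $231.16 + $123.07 = $1925.33
Net pay = $4921.20 − $1925.33 = $2995.87

$2995.87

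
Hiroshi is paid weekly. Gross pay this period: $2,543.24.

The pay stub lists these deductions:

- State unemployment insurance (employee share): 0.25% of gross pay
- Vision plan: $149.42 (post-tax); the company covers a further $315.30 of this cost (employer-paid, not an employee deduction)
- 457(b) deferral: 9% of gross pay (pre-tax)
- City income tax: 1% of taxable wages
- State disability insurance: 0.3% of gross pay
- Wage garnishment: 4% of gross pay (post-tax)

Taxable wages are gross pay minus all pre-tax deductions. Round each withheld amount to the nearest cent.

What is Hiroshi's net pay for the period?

$2,026.07

457(b) deferral: $2,543.24 × 0.09 = $228.89
Taxable wages = $2,543.24 − $228.89 = $2,314.35
City income tax: $2,314.35 × 0.01 = $23.14
State disability insurance: $2,543.24 × 0.003 = $7.63
State unemployment insurance (employee share): $2,543.24 × 0.0025 = $6.36
Wage garnishment: $2,543.24 × 0.04 = $101.73
Vision plan: $149.42
(Employer's $315.30 toward vision plan is not withheld from the employee.)
Total deductions = $228.89 + $23.14 + $7.63 + $6.36 + $101.73 + $149.42 = $517.17
Net pay = $2,543.24 − $517.17 = $2,026.07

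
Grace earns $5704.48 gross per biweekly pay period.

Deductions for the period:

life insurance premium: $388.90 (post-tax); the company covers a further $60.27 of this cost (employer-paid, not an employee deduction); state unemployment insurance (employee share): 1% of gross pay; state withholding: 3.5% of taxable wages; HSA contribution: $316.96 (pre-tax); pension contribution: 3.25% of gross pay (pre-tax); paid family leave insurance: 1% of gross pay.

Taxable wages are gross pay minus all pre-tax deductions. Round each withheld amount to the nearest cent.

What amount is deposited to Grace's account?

HSA contribution: $316.96
Pension contribution: $5704.48 × 0.0325 = $185.40
Pre-tax total = $316.96 + $185.40 = $502.36
Taxable wages = $5704.48 − $502.36 = $5202.12
State withholding: $5202.12 × 0.035 = $182.07
Paid family leave insurance: $5704.48 × 0.01 = $57.04
State unemployment insurance (employee share): $5704.48 × 0.01 = $57.04
Life insurance premium: $388.90
(Employer's $60.27 toward life insurance premium is not withheld from the employee.)
Total deductions = $316.96 + $185.40 + $182.07 + $57.04 + $57.04 + $388.90 = $1187.41
Net pay = $5704.48 − $1187.41 = $4517.07

$4517.07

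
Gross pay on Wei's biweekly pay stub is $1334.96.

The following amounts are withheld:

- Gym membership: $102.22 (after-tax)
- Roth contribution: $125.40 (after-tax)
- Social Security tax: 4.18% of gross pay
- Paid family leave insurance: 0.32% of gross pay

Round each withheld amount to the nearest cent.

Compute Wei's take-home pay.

$1047.27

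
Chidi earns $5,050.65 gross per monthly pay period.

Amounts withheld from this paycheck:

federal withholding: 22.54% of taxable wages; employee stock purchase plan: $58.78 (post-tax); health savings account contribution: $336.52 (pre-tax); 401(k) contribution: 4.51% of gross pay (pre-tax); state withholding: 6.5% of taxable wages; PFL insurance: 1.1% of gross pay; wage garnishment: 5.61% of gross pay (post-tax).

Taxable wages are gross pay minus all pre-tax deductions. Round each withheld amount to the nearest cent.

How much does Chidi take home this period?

$2,785.84

Health savings account contribution: $336.52
401(k) contribution: $5,050.65 × 0.0451 = $227.78
Pre-tax total = $336.52 + $227.78 = $564.30
Taxable wages = $5,050.65 − $564.30 = $4,486.35
State withholding: $4,486.35 × 0.065 = $291.61
Federal withholding: $4,486.35 × 0.2254 = $1,011.22
PFL insurance: $5,050.65 × 0.011 = $55.56
Employee stock purchase plan: $58.78
Wage garnishment: $5,050.65 × 0.0561 = $283.34
Total deductions = $336.52 + $227.78 + $291.61 + $1,011.22 + $55.56 + $58.78 + $283.34 = $2,264.81
Net pay = $5,050.65 − $2,264.81 = $2,785.84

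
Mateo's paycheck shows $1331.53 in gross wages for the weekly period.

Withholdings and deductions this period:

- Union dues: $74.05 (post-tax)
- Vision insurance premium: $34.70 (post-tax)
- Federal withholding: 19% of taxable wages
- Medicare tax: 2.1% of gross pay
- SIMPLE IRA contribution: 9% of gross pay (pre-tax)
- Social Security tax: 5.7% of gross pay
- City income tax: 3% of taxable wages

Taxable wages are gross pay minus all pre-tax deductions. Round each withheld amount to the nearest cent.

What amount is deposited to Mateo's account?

$732.51

SIMPLE IRA contribution: $1331.53 × 0.09 = $119.84
Taxable wages = $1331.53 − $119.84 = $1211.69
City income tax: $1211.69 × 0.03 = $36.35
Federal withholding: $1211.69 × 0.19 = $230.22
Social Security tax: $1331.53 × 0.057 = $75.90
Medicare tax: $1331.53 × 0.021 = $27.96
Vision insurance premium: $34.70
Union dues: $74.05
Total deductions = $119.84 + $36.35 + $230.22 + $75.90 + $27.96 + $34.70 + $74.05 = $599.02
Net pay = $1331.53 − $599.02 = $732.51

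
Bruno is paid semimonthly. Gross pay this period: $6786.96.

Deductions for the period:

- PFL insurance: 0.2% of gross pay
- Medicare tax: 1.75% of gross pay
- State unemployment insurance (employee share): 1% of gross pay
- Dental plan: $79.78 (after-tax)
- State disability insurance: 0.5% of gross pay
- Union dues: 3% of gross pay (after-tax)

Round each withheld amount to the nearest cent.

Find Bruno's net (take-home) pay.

$6269.43

PFL insurance: $6786.96 × 0.002 = $13.57
State disability insurance: $6786.96 × 0.005 = $33.93
Medicare tax: $6786.96 × 0.0175 = $118.77
State unemployment insurance (employee share): $6786.96 × 0.01 = $67.87
Dental plan: $79.78
Union dues: $6786.96 × 0.03 = $203.61
Total deductions = $13.57 + $33.93 + $118.77 + $67.87 + $79.78 + $203.61 = $517.53
Net pay = $6786.96 − $517.53 = $6269.43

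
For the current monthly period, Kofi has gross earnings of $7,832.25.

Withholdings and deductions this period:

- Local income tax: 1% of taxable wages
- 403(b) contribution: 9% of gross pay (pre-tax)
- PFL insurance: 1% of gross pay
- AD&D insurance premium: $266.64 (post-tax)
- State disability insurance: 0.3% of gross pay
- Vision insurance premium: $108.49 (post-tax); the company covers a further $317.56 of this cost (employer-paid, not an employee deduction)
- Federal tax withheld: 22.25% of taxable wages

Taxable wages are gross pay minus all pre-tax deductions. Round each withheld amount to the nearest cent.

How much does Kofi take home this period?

403(b) contribution: $7,832.25 × 0.09 = $704.90
Taxable wages = $7,832.25 − $704.90 = $7,127.35
Local income tax: $7,127.35 × 0.01 = $71.27
Federal tax withheld: $7,127.35 × 0.2225 = $1,585.84
State disability insurance: $7,832.25 × 0.003 = $23.50
PFL insurance: $7,832.25 × 0.01 = $78.32
AD&D insurance premium: $266.64
Vision insurance premium: $108.49
(Employer's $317.56 toward vision insurance premium is not withheld from the employee.)
Total deductions = $704.90 + $71.27 + $1,585.84 + $23.50 + $78.32 + $266.64 + $108.49 = $2,838.96
Net pay = $7,832.25 − $2,838.96 = $4,993.29

$4,993.29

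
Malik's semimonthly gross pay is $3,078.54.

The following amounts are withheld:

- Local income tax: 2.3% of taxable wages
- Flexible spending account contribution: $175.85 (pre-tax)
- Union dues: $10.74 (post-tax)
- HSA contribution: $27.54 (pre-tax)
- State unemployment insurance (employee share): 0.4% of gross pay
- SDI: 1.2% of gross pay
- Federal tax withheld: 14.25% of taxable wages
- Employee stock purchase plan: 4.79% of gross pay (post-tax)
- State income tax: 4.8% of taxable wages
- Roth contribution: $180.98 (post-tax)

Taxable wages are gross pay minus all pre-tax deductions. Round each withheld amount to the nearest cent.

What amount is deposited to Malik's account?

$1,872.87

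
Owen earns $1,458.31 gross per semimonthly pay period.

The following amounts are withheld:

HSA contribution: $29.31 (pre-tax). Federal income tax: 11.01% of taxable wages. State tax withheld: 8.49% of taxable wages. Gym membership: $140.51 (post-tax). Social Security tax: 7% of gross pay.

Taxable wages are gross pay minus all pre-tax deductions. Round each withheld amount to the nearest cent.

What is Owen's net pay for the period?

$907.76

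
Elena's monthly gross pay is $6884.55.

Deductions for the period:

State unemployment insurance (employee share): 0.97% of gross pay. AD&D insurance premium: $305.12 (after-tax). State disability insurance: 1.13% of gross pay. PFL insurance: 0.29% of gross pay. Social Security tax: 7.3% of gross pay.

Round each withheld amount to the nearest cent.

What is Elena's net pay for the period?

Social Security tax: $6884.55 × 0.073 = $502.57
State unemployment insurance (employee share): $6884.55 × 0.0097 = $66.78
PFL insurance: $6884.55 × 0.0029 = $19.97
State disability insurance: $6884.55 × 0.0113 = $77.80
AD&D insurance premium: $305.12
Total deductions = $502.57 + $66.78 + $19.97 + $77.80 + $305.12 = $972.24
Net pay = $6884.55 − $972.24 = $5912.31

$5912.31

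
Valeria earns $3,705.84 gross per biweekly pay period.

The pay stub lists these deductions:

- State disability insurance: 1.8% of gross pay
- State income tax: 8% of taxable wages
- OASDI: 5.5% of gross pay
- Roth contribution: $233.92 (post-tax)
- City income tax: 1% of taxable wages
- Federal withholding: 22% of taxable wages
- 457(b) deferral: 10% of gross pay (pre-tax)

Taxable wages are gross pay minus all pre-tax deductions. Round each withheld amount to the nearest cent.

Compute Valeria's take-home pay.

$1,796.88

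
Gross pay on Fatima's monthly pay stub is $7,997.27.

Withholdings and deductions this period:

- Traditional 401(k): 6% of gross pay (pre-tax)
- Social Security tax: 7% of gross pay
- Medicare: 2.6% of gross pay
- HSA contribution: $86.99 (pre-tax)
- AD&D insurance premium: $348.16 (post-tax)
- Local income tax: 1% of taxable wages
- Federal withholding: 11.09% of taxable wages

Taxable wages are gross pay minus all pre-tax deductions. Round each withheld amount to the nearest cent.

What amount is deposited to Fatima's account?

$5,416.20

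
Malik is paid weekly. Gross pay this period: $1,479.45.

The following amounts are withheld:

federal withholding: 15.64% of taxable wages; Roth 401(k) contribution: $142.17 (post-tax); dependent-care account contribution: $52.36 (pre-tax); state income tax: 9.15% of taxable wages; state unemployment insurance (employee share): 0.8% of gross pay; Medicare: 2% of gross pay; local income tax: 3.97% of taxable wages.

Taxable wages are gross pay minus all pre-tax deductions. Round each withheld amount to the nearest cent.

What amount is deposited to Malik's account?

Dependent-care account contribution: $52.36
Taxable wages = $1,479.45 − $52.36 = $1,427.09
Local income tax: $1,427.09 × 0.0397 = $56.66
Federal withholding: $1,427.09 × 0.1564 = $223.20
State income tax: $1,427.09 × 0.0915 = $130.58
Medicare: $1,479.45 × 0.02 = $29.59
State unemployment insurance (employee share): $1,479.45 × 0.008 = $11.84
Roth 401(k) contribution: $142.17
Total deductions = $52.36 + $56.66 + $223.20 + $130.58 + $29.59 + $11.84 + $142.17 = $646.40
Net pay = $1,479.45 − $646.40 = $833.05

$833.05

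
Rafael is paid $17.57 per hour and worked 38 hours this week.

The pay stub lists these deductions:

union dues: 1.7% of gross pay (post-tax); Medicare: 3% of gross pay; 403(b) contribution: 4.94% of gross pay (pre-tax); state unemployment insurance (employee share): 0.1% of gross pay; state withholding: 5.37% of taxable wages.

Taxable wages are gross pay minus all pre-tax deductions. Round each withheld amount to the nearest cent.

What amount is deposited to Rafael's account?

$568.55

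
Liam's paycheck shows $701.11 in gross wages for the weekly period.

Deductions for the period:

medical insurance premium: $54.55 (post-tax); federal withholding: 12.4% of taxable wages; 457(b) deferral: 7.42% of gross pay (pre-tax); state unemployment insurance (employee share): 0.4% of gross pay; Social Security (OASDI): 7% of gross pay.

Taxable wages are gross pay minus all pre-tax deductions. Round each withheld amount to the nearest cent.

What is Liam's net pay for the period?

$462.17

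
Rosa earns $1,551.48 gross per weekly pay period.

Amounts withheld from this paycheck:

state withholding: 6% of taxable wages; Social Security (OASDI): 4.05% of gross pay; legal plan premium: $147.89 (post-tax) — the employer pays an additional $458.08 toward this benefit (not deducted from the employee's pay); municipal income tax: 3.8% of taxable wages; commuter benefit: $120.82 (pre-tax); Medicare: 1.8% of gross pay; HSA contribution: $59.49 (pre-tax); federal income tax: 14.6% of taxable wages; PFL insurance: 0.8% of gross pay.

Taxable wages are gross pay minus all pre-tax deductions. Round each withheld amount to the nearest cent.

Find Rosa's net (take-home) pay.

HSA contribution: $59.49
Commuter benefit: $120.82
Pre-tax total = $59.49 + $120.82 = $180.31
Taxable wages = $1,551.48 − $180.31 = $1,371.17
Federal income tax: $1,371.17 × 0.146 = $200.19
Municipal income tax: $1,371.17 × 0.038 = $52.10
State withholding: $1,371.17 × 0.06 = $82.27
PFL insurance: $1,551.48 × 0.008 = $12.41
Medicare: $1,551.48 × 0.018 = $27.93
Social Security (OASDI): $1,551.48 × 0.0405 = $62.83
Legal plan premium: $147.89
(Employer's $458.08 toward legal plan premium is not withheld from the employee.)
Total deductions = $59.49 + $120.82 + $200.19 + $52.10 + $82.27 + $12.41 + $27.93 + $62.83 + $147.89 = $765.93
Net pay = $1,551.48 − $765.93 = $785.55

$785.55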